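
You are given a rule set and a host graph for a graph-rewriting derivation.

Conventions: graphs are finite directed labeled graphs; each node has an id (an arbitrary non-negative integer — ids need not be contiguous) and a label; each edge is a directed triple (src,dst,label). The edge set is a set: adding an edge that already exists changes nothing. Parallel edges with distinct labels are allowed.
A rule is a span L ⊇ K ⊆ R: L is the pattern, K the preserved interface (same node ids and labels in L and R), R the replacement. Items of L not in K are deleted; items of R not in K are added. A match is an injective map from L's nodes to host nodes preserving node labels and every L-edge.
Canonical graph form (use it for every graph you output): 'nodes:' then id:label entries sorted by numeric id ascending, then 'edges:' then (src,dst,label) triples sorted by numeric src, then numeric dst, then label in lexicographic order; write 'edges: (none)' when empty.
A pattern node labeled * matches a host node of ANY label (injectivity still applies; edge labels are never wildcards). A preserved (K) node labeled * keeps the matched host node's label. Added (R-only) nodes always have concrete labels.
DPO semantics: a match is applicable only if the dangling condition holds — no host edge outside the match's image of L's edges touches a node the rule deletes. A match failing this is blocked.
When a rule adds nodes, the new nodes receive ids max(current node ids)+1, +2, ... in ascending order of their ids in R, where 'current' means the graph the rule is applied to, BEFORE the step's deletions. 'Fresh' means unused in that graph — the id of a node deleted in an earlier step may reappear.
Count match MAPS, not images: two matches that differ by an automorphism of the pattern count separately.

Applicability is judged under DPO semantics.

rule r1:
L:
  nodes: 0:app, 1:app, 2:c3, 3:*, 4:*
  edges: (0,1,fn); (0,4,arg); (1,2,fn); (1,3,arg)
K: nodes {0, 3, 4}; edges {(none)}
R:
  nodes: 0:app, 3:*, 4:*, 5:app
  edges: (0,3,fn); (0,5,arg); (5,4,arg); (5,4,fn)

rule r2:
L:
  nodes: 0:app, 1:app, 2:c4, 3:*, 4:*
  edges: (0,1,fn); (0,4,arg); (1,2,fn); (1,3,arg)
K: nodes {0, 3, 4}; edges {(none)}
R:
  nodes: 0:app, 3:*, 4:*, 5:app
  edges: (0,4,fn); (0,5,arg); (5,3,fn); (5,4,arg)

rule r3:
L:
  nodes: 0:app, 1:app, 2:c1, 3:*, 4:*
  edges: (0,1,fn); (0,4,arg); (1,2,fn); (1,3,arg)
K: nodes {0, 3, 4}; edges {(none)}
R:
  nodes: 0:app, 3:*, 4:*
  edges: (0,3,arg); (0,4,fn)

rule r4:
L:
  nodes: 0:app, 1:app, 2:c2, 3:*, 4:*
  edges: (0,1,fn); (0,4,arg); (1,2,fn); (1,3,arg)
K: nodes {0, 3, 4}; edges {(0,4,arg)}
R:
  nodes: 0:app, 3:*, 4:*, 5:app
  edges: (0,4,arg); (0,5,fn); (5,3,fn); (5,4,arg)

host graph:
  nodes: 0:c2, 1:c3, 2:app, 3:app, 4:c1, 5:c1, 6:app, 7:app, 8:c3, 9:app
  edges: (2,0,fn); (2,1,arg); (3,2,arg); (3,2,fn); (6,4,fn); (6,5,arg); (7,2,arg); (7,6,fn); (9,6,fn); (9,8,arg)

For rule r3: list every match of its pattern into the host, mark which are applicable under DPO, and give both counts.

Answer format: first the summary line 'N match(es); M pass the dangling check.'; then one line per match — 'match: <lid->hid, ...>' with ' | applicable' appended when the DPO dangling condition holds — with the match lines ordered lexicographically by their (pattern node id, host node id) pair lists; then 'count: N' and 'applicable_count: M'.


2 match(es); 0 pass the dangling check.
match: 0->7, 1->6, 2->4, 3->5, 4->2
match: 0->9, 1->6, 2->4, 3->5, 4->8
count: 2
applicable_count: 0


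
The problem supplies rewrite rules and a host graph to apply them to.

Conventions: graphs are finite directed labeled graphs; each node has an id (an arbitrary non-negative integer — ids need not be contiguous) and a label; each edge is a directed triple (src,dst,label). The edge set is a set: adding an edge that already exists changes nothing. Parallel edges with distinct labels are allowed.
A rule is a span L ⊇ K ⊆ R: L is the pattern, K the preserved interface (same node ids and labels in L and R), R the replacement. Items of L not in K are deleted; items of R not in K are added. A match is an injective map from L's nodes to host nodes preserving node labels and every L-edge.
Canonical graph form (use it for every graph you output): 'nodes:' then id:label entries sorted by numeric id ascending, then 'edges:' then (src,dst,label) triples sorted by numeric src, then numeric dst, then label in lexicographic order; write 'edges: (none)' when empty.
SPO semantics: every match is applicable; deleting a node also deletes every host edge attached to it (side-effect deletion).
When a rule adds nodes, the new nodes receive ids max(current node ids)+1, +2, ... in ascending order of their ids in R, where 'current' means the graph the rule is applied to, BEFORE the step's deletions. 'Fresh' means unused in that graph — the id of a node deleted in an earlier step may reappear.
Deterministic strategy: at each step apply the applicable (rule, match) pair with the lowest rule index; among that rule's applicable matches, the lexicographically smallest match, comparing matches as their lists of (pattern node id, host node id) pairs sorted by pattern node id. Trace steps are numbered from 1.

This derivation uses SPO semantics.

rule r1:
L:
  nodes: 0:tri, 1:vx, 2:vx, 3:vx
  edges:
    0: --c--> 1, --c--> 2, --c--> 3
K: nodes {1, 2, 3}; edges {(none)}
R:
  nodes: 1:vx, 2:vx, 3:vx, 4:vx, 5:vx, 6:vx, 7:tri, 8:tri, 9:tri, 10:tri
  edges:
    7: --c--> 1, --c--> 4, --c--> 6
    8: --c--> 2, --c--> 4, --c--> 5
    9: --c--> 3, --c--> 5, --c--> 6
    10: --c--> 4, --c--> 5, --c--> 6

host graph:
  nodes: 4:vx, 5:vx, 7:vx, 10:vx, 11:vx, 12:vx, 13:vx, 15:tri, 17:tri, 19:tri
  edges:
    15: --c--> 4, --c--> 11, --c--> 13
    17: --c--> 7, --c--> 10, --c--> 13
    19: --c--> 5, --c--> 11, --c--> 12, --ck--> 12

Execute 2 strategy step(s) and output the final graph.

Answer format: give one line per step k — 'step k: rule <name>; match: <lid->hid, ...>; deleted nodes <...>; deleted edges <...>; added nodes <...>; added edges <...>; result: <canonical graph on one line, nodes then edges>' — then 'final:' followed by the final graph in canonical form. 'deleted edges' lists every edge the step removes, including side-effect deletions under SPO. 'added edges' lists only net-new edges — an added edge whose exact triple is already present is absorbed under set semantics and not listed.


step 1: rule r1; match: 0->15, 1->4, 2->11, 3->13; deleted nodes 15; deleted edges (15,4,c); (15,11,c); (15,13,c); added nodes 20, 21, 22, 23, 24, 25, 26; added edges (23,4,c); (23,20,c); (23,22,c); (24,11,c); (24,20,c); (24,21,c); (25,13,c); (25,21,c); (25,22,c); (26,20,c); (26,21,c); (26,22,c); result: nodes: 4:vx, 5:vx, 7:vx, 10:vx, 11:vx, 12:vx, 13:vx, 17:tri, 19:tri, 20:vx, 21:vx, 22:vx, 23:tri, 24:tri, 25:tri, 26:tri edges: (17,7,c); (17,10,c); (17,13,c); (19,5,c); (19,11,c); (19,12,c); (19,12,ck); (23,4,c); (23,20,c); (23,22,c); (24,11,c); (24,20,c); (24,21,c); (25,13,c); (25,21,c); (25,22,c); (26,20,c); (26,21,c); (26,22,c)
step 2: rule r1; match: 0->17, 1->7, 2->10, 3->13; deleted nodes 17; deleted edges (17,7,c); (17,10,c); (17,13,c); added nodes 27, 28, 29, 30, 31, 32, 33; added edges (30,7,c); (30,27,c); (30,29,c); (31,10,c); (31,27,c); (31,28,c); (32,13,c); (32,28,c); (32,29,c); (33,27,c); (33,28,c); (33,29,c); result: nodes: 4:vx, 5:vx, 7:vx, 10:vx, 11:vx, 12:vx, 13:vx, 19:tri, 20:vx, 21:vx, 22:vx, 23:tri, 24:tri, 25:tri, 26:tri, 27:vx, 28:vx, 29:vx, 30:tri, 31:tri, 32:tri, 33:tri edges: (19,5,c); (19,11,c); (19,12,c); (19,12,ck); (23,4,c); (23,20,c); (23,22,c); (24,11,c); (24,20,c); (24,21,c); (25,13,c); (25,21,c); (25,22,c); (26,20,c); (26,21,c); (26,22,c); (30,7,c); (30,27,c); (30,29,c); (31,10,c); (31,27,c); (31,28,c); (32,13,c); (32,28,c); (32,29,c); (33,27,c); (33,28,c); (33,29,c)
final:
nodes: 4:vx, 5:vx, 7:vx, 10:vx, 11:vx, 12:vx, 13:vx, 19:tri, 20:vx, 21:vx, 22:vx, 23:tri, 24:tri, 25:tri, 26:tri, 27:vx, 28:vx, 29:vx, 30:tri, 31:tri, 32:tri, 33:tri
edges: (19,5,c); (19,11,c); (19,12,c); (19,12,ck); (23,4,c); (23,20,c); (23,22,c); (24,11,c); (24,20,c); (24,21,c); (25,13,c); (25,21,c); (25,22,c); (26,20,c); (26,21,c); (26,22,c); (30,7,c); (30,27,c); (30,29,c); (31,10,c); (31,27,c); (31,28,c); (32,13,c); (32,28,c); (32,29,c); (33,27,c); (33,28,c); (33,29,c)


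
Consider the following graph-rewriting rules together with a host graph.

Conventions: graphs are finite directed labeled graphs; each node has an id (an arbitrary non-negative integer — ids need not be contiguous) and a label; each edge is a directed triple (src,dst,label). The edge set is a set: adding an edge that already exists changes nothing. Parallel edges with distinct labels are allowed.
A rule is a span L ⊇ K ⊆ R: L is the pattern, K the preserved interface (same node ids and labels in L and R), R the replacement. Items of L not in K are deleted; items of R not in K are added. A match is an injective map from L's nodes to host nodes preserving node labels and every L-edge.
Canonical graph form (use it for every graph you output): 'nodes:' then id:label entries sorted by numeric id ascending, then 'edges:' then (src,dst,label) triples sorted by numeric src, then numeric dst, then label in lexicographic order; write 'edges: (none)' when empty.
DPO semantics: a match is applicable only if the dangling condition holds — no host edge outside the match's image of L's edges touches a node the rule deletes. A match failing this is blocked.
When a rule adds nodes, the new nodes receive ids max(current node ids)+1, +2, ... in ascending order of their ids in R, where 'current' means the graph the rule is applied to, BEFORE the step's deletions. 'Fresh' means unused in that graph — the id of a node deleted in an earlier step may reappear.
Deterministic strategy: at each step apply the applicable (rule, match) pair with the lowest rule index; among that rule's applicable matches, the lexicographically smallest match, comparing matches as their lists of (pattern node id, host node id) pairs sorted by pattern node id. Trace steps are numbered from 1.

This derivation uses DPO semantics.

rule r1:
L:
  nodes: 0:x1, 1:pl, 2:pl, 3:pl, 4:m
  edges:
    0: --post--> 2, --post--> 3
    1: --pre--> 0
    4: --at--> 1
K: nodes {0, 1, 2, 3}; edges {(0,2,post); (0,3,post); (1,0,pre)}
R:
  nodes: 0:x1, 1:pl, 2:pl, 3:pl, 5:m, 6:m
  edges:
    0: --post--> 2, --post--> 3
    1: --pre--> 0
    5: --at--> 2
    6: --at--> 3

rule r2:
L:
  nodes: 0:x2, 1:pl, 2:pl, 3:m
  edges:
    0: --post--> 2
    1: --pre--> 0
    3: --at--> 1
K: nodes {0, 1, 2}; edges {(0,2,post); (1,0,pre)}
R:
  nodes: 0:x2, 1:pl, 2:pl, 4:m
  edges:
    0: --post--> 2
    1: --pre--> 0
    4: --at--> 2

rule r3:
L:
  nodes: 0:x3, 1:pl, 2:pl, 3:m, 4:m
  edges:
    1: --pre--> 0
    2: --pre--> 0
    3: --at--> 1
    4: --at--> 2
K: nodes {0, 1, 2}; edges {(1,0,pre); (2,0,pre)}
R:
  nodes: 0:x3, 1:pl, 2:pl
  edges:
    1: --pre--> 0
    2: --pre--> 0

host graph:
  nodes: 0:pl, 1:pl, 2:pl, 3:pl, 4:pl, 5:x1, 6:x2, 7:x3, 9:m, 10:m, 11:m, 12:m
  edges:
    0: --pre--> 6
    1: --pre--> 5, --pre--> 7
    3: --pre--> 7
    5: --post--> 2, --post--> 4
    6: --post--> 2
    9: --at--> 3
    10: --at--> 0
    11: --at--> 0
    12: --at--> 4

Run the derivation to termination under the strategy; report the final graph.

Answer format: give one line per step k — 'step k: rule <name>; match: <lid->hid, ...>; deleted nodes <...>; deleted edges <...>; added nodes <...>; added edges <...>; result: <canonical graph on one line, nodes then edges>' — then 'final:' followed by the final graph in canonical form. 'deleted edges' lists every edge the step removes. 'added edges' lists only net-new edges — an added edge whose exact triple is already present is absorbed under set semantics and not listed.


step 1: rule r2; match: 0->6, 1->0, 2->2, 3->10; deleted nodes 10; deleted edges (10,0,at); added nodes 13; added edges (13,2,at); result: nodes: 0:pl, 1:pl, 2:pl, 3:pl, 4:pl, 5:x1, 6:x2, 7:x3, 9:m, 11:m, 12:m, 13:m edges: (0,6,pre); (1,5,pre); (1,7,pre); (3,7,pre); (5,2,post); (5,4,post); (6,2,post); (9,3,at); (11,0,at); (12,4,at); (13,2,at)
step 2: rule r2; match: 0->6, 1->0, 2->2, 3->11; deleted nodes 11; deleted edges (11,0,at); added nodes 14; added edges (14,2,at); result: nodes: 0:pl, 1:pl, 2:pl, 3:pl, 4:pl, 5:x1, 6:x2, 7:x3, 9:m, 12:m, 13:m, 14:m edges: (0,6,pre); (1,5,pre); (1,7,pre); (3,7,pre); (5,2,post); (5,4,post); (6,2,post); (9,3,at); (12,4,at); (13,2,at); (14,2,at)
final:
nodes: 0:pl, 1:pl, 2:pl, 3:pl, 4:pl, 5:x1, 6:x2, 7:x3, 9:m, 12:m, 13:m, 14:m
edges: (0,6,pre); (1,5,pre); (1,7,pre); (3,7,pre); (5,2,post); (5,4,post); (6,2,post); (9,3,at); (12,4,at); (13,2,at); (14,2,at)


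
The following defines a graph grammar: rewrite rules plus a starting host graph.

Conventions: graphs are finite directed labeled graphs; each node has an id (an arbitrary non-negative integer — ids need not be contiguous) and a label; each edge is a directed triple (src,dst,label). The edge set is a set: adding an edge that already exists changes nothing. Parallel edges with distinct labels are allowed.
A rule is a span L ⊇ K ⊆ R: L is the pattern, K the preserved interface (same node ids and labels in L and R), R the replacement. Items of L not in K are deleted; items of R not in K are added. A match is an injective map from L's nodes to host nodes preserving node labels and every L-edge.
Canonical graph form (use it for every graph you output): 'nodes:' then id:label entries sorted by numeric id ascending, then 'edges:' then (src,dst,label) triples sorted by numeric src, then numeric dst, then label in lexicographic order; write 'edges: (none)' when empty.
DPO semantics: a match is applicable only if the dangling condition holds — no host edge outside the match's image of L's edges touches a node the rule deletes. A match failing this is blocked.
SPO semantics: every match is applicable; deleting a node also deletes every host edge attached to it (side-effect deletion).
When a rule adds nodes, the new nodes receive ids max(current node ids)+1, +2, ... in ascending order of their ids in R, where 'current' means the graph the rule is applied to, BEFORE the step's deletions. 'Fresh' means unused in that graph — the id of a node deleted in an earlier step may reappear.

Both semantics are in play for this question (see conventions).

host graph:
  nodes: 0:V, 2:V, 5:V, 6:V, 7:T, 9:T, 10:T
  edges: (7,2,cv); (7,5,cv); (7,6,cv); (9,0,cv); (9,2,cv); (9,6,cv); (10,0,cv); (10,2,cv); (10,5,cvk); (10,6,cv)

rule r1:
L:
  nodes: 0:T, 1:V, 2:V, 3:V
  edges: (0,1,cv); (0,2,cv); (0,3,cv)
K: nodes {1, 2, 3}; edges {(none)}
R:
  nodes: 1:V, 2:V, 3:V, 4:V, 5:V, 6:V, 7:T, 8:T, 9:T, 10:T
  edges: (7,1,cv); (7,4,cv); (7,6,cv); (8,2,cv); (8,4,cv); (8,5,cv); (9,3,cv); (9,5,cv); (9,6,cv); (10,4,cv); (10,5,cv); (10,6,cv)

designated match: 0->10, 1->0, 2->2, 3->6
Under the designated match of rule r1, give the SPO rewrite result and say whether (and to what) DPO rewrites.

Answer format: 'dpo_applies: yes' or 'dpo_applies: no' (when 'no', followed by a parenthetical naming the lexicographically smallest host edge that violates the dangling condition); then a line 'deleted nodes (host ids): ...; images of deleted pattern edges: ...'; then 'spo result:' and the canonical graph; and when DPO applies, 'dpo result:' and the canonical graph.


dpo_applies: no
(the rule deletes node 10, which keeps host edge (10,5,cvk) outside the match image — the dangling condition fails, DPO blocks; SPO proceeds and side-deletes such edges)
deleted nodes (host ids): 10; images of deleted pattern edges: (10,0,cv); (10,2,cv); (10,6,cv)
spo result:
nodes: 0:V, 2:V, 5:V, 6:V, 7:T, 9:T, 11:V, 12:V, 13:V, 14:T, 15:T, 16:T, 17:T
edges: (7,2,cv); (7,5,cv); (7,6,cv); (9,0,cv); (9,2,cv); (9,6,cv); (14,0,cv); (14,11,cv); (14,13,cv); (15,2,cv); (15,11,cv); (15,12,cv); (16,6,cv); (16,12,cv); (16,13,cv); (17,11,cv); (17,12,cv); (17,13,cv)


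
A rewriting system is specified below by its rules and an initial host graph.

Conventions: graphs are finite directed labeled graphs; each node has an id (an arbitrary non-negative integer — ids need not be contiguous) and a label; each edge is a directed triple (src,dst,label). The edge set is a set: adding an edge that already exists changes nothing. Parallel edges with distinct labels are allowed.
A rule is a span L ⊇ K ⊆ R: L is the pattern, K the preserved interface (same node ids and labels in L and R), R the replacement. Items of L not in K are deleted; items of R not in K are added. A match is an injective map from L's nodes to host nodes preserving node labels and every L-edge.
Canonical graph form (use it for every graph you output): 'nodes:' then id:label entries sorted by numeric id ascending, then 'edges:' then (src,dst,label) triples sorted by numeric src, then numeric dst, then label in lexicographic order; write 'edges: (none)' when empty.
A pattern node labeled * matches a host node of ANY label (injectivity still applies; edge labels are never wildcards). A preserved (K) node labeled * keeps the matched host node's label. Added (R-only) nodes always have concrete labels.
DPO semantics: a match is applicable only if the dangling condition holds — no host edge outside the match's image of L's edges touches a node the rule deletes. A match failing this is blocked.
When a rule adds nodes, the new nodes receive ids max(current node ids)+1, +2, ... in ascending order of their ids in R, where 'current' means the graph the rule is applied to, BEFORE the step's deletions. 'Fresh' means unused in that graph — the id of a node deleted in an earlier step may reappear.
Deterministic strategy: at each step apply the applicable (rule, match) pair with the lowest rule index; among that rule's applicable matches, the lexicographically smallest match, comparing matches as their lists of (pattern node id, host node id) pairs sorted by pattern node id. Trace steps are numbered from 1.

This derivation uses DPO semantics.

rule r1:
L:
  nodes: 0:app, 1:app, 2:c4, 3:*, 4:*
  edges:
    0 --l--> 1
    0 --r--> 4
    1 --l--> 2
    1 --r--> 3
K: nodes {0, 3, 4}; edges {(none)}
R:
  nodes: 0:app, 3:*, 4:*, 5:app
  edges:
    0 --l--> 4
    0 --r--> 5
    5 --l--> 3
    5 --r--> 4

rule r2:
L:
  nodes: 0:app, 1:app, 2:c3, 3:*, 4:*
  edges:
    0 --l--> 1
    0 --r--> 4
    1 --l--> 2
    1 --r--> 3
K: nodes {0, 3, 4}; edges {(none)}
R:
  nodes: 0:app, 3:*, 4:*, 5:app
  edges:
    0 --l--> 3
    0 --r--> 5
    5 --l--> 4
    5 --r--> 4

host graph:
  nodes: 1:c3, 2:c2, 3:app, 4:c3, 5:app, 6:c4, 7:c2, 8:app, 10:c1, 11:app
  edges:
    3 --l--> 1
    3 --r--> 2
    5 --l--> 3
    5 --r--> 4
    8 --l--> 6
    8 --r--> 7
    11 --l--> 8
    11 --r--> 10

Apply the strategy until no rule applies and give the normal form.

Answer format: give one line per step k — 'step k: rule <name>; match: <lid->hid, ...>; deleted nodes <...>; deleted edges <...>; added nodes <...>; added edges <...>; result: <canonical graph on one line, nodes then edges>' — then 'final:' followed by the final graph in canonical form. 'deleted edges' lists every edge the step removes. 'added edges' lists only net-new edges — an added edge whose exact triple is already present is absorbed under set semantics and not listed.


step 1: rule r1; match: 0->11, 1->8, 2->6, 3->7, 4->10; deleted nodes 6, 8; deleted edges (8,6,l); (8,7,r); (11,8,l); (11,10,r); added nodes 12; added edges (11,10,l); (11,12,r); (12,7,l); (12,10,r); result: nodes: 1:c3, 2:c2, 3:app, 4:c3, 5:app, 7:c2, 10:c1, 11:app, 12:app edges: (3,1,l); (3,2,r); (5,3,l); (5,4,r); (11,10,l); (11,12,r); (12,7,l); (12,10,r)
step 2: rule r2; match: 0->5, 1->3, 2->1, 3->2, 4->4; deleted nodes 1, 3; deleted edges (3,1,l); (3,2,r); (5,3,l); (5,4,r); added nodes 13; added edges (5,2,l); (5,13,r); (13,4,l); (13,4,r); result: nodes: 2:c2, 4:c3, 5:app, 7:c2, 10:c1, 11:app, 12:app, 13:app edges: (5,2,l); (5,13,r); (11,10,l); (11,12,r); (12,7,l); (12,10,r); (13,4,l); (13,4,r)
final:
nodes: 2:c2, 4:c3, 5:app, 7:c2, 10:c1, 11:app, 12:app, 13:app
edges: (5,2,l); (5,13,r); (11,10,l); (11,12,r); (12,7,l); (12,10,r); (13,4,l); (13,4,r)


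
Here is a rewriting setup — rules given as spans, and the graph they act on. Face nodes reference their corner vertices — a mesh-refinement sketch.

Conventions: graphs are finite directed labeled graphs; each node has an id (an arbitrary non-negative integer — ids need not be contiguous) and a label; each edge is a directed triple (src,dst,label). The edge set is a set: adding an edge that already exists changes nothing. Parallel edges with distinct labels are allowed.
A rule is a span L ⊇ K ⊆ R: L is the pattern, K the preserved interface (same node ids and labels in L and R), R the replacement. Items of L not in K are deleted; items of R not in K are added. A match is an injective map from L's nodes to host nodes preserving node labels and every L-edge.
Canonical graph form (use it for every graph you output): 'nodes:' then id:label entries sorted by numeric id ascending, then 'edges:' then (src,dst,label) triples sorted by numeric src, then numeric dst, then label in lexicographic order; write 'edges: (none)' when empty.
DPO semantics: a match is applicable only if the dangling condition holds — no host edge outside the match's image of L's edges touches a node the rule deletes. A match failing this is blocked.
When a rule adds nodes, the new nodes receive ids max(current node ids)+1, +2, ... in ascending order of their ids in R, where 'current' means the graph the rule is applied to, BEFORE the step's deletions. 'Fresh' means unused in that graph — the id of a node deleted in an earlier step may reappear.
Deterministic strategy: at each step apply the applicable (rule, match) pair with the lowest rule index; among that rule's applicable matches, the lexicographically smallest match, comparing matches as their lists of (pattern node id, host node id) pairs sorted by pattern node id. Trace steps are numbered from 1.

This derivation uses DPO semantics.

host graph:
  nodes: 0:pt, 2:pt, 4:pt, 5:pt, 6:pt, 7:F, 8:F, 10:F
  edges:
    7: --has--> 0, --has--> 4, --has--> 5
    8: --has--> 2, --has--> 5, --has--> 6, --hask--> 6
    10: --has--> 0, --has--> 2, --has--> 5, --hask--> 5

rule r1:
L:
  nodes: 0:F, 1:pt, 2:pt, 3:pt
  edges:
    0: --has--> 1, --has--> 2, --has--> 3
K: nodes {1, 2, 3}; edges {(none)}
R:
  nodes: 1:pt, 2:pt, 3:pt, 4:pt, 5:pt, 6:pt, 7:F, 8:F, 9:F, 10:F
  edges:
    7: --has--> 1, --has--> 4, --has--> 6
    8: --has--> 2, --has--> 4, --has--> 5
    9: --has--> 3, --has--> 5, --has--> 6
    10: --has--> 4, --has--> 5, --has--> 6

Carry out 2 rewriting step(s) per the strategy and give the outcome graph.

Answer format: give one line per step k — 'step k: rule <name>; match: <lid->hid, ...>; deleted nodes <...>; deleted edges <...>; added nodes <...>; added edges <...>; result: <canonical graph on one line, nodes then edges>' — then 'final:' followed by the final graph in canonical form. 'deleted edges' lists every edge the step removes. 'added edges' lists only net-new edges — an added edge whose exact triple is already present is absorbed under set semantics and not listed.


step 1: rule r1; match: 0->7, 1->0, 2->4, 3->5; deleted nodes 7; deleted edges (7,0,has); (7,4,has); (7,5,has); added nodes 11, 12, 13, 14, 15, 16, 17; added edges (14,0,has); (14,11,has); (14,13,has); (15,4,has); (15,11,has); (15,12,has); (16,5,has); (16,12,has); (16,13,has); (17,11,has); (17,12,has); (17,13,has); result: nodes: 0:pt, 2:pt, 4:pt, 5:pt, 6:pt, 8:F, 10:F, 11:pt, 12:pt, 13:pt, 14:F, 15:F, 16:F, 17:F edges: (8,2,has); (8,5,has); (8,6,has); (8,6,hask); (10,0,has); (10,2,has); (10,5,has); (10,5,hask); (14,0,has); (14,11,has); (14,13,has); (15,4,has); (15,11,has); (15,12,has); (16,5,has); (16,12,has); (16,13,has); (17,11,has); (17,12,has); (17,13,has)
step 2: rule r1; match: 0->14, 1->0, 2->11, 3->13; deleted nodes 14; deleted edges (14,0,has); (14,11,has); (14,13,has); added nodes 18, 19, 20, 21, 22, 23, 24; added edges (21,0,has); (21,18,has); (21,20,has); (22,11,has); (22,18,has); (22,19,has); (23,13,has); (23,19,has); (23,20,has); (24,18,has); (24,19,has); (24,20,has); result: nodes: 0:pt, 2:pt, 4:pt, 5:pt, 6:pt, 8:F, 10:F, 11:pt, 12:pt, 13:pt, 15:F, 16:F, 17:F, 18:pt, 19:pt, 20:pt, 21:F, 22:F, 23:F, 24:F edges: (8,2,has); (8,5,has); (8,6,has); (8,6,hask); (10,0,has); (10,2,has); (10,5,has); (10,5,hask); (15,4,has); (15,11,has); (15,12,has); (16,5,has); (16,12,has); (16,13,has); (17,11,has); (17,12,has); (17,13,has); (21,0,has); (21,18,has); (21,20,has); (22,11,has); (22,18,has); (22,19,has); (23,13,has); (23,19,has); (23,20,has); (24,18,has); (24,19,has); (24,20,has)
final:
nodes: 0:pt, 2:pt, 4:pt, 5:pt, 6:pt, 8:F, 10:F, 11:pt, 12:pt, 13:pt, 15:F, 16:F, 17:F, 18:pt, 19:pt, 20:pt, 21:F, 22:F, 23:F, 24:F
edges: (8,2,has); (8,5,has); (8,6,has); (8,6,hask); (10,0,has); (10,2,has); (10,5,has); (10,5,hask); (15,4,has); (15,11,has); (15,12,has); (16,5,has); (16,12,has); (16,13,has); (17,11,has); (17,12,has); (17,13,has); (21,0,has); (21,18,has); (21,20,has); (22,11,has); (22,18,has); (22,19,has); (23,13,has); (23,19,has); (23,20,has); (24,18,has); (24,19,has); (24,20,has)


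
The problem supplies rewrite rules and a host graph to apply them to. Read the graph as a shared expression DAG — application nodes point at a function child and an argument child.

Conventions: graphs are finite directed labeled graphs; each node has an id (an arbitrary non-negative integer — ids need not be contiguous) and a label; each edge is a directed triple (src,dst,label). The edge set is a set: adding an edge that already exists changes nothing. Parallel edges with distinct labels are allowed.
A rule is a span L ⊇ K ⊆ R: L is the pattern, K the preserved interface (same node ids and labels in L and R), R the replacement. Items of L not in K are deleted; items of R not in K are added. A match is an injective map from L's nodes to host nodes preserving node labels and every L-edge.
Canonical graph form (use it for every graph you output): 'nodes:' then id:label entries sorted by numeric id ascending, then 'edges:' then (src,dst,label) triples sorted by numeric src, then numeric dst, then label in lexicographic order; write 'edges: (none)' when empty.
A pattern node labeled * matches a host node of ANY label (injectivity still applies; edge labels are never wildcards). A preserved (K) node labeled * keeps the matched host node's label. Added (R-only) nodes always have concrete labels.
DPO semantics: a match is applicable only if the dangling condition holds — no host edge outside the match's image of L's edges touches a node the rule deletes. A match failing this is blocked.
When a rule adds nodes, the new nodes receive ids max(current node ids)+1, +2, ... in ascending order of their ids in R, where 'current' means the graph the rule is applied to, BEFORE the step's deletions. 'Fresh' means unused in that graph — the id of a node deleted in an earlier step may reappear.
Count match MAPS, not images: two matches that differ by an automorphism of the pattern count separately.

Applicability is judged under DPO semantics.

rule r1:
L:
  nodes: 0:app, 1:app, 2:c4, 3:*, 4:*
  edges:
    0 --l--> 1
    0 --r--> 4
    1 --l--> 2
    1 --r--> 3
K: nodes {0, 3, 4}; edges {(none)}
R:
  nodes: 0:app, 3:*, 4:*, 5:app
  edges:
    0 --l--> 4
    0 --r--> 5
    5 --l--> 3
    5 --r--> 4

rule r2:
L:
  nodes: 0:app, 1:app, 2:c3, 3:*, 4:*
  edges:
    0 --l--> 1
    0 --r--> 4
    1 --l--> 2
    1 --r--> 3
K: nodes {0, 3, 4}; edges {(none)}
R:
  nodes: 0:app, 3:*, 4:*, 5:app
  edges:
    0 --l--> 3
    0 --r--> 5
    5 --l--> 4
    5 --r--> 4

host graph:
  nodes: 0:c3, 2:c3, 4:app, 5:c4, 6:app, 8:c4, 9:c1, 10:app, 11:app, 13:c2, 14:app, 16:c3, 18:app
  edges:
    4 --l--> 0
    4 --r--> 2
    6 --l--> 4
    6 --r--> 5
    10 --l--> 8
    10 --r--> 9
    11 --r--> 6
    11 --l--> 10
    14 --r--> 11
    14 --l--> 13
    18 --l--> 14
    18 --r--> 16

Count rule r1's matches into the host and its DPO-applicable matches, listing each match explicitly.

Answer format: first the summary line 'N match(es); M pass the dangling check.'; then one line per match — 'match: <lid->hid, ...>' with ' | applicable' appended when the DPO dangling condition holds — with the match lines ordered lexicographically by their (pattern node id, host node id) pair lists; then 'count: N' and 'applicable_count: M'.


1 match(es); 1 pass the dangling check.
match: 0->11, 1->10, 2->8, 3->9, 4->6 | applicable
count: 1
applicable_count: 1


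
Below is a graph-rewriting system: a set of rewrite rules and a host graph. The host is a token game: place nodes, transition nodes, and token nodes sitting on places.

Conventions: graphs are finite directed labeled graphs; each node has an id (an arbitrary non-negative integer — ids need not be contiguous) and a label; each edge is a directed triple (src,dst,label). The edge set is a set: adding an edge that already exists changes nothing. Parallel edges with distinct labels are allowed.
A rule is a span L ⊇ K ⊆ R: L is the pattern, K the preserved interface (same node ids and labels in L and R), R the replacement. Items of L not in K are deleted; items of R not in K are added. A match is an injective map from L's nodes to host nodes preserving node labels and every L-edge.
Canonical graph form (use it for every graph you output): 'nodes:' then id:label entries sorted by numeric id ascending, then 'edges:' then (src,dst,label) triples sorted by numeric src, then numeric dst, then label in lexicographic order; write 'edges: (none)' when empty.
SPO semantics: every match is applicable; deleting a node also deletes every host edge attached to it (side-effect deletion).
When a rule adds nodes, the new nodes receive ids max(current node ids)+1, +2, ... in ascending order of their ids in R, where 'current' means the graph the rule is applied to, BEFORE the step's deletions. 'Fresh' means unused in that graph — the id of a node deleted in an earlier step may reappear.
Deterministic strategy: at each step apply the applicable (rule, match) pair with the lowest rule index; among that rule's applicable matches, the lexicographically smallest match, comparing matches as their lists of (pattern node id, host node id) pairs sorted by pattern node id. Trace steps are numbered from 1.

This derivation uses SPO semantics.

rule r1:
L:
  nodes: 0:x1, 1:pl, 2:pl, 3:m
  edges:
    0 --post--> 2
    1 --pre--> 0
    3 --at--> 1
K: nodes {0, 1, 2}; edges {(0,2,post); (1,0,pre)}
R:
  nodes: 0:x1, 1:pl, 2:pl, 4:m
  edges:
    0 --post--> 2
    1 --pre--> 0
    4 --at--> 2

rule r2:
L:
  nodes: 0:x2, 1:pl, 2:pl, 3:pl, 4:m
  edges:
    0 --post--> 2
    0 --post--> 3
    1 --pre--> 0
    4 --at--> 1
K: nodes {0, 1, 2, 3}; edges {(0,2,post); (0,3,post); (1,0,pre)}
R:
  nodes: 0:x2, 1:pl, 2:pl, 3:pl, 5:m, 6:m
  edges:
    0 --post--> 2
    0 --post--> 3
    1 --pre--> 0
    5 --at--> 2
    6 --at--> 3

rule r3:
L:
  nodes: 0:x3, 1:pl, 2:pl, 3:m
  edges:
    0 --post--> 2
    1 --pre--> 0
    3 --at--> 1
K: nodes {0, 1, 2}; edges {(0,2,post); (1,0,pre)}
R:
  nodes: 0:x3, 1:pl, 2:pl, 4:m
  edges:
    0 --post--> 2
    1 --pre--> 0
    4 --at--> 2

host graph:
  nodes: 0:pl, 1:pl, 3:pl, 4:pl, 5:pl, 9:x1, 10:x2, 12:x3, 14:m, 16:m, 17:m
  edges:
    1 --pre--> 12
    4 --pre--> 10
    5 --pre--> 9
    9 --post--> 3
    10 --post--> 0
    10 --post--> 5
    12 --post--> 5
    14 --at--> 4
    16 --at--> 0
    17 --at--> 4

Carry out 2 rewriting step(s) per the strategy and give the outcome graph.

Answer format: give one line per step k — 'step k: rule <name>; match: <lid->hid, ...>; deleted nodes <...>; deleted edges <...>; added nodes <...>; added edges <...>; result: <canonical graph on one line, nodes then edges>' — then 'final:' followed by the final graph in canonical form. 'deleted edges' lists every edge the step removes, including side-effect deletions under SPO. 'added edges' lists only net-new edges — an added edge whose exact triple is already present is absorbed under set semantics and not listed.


step 1: rule r2; match: 0->10, 1->4, 2->0, 3->5, 4->14; deleted nodes 14; deleted edges (14,4,at); added nodes 18, 19; added edges (18,0,at); (19,5,at); result: nodes: 0:pl, 1:pl, 3:pl, 4:pl, 5:pl, 9:x1, 10:x2, 12:x3, 16:m, 17:m, 18:m, 19:m edges: (1,12,pre); (4,10,pre); (5,9,pre); (9,3,post); (10,0,post); (10,5,post); (12,5,post); (16,0,at); (17,4,at); (18,0,at); (19,5,at)
step 2: rule r1; match: 0->9, 1->5, 2->3, 3->19; deleted nodes 19; deleted edges (19,5,at); added nodes 20; added edges (20,3,at); result: nodes: 0:pl, 1:pl, 3:pl, 4:pl, 5:pl, 9:x1, 10:x2, 12:x3, 16:m, 17:m, 18:m, 20:m edges: (1,12,pre); (4,10,pre); (5,9,pre); (9,3,post); (10,0,post); (10,5,post); (12,5,post); (16,0,at); (17,4,at); (18,0,at); (20,3,at)
final:
nodes: 0:pl, 1:pl, 3:pl, 4:pl, 5:pl, 9:x1, 10:x2, 12:x3, 16:m, 17:m, 18:m, 20:m
edges: (1,12,pre); (4,10,pre); (5,9,pre); (9,3,post); (10,0,post); (10,5,post); (12,5,post); (16,0,at); (17,4,at); (18,0,at); (20,3,at)


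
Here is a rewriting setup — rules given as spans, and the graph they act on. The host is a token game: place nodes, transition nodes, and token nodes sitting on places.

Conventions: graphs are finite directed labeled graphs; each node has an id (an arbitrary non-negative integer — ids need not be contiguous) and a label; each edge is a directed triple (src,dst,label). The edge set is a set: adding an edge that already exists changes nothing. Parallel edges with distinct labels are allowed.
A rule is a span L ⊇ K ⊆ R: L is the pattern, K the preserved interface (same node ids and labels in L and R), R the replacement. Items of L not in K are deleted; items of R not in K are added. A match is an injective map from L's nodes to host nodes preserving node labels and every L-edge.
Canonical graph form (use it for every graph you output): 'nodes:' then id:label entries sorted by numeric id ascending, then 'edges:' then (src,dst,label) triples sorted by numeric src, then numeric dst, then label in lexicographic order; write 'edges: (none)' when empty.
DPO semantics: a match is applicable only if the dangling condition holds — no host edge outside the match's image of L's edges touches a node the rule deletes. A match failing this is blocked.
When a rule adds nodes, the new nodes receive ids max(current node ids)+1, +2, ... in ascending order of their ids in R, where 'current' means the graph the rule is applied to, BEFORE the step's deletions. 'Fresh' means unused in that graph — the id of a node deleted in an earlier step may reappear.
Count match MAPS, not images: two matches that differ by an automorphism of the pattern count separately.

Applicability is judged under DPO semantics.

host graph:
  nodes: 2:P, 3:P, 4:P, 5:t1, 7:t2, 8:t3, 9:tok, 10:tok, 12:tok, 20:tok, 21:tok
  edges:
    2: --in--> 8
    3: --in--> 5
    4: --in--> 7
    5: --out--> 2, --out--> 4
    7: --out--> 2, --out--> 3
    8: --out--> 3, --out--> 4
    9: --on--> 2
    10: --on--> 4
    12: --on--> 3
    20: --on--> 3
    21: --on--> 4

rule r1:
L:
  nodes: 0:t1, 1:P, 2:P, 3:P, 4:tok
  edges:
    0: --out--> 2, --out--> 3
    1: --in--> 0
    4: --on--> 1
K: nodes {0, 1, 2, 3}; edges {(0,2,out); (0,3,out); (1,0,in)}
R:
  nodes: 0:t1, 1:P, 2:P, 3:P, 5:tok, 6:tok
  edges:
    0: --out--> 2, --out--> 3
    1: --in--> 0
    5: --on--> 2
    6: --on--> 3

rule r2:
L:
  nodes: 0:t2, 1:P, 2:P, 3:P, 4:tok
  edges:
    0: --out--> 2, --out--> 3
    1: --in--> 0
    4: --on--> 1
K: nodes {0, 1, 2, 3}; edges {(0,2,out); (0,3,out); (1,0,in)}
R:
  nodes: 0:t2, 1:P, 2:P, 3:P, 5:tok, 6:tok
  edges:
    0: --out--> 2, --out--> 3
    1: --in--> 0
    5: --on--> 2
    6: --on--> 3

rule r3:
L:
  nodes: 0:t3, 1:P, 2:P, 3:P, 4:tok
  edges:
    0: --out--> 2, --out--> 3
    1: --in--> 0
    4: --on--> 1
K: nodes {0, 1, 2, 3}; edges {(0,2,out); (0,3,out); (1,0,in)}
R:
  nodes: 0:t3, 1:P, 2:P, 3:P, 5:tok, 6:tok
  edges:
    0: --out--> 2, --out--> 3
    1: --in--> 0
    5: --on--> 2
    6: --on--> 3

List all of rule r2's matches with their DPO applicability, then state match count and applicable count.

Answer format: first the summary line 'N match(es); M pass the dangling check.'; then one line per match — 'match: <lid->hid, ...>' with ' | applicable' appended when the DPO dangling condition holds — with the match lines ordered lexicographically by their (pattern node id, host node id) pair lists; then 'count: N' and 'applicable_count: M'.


4 match(es); 4 pass the dangling check.
match: 0->7, 1->4, 2->2, 3->3, 4->10 | applicable
match: 0->7, 1->4, 2->2, 3->3, 4->21 | applicable
match: 0->7, 1->4, 2->3, 3->2, 4->10 | applicable
match: 0->7, 1->4, 2->3, 3->2, 4->21 | applicable
count: 4
applicable_count: 4


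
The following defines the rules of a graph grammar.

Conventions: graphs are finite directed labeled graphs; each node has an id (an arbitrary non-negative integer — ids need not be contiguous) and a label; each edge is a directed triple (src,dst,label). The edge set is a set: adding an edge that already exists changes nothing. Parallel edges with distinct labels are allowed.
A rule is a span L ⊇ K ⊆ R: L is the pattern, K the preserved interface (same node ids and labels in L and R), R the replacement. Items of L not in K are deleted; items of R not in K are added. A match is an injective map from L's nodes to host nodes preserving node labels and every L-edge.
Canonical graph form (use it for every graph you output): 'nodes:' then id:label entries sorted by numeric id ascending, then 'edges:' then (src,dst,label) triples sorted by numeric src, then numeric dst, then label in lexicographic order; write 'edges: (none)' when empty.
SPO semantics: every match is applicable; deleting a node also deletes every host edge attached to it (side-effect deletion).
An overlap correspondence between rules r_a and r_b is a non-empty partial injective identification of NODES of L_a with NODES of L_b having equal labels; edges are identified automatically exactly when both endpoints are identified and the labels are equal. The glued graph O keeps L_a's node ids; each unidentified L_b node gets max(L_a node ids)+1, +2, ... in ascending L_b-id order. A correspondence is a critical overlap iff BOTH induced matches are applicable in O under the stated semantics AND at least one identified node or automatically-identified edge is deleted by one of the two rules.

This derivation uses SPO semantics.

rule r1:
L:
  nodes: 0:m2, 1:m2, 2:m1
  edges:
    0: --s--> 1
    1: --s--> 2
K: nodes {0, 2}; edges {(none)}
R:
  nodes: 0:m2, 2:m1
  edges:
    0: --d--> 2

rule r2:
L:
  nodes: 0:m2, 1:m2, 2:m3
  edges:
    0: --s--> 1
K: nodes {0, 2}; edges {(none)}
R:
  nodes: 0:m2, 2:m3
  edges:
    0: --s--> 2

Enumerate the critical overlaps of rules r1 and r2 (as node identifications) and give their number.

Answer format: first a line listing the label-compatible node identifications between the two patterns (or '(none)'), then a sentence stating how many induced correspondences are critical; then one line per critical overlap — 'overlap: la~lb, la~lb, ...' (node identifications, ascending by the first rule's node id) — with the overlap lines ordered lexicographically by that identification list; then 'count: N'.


label-compatible node identifications between L(r1) and L(r2): 0~0, 0~1, 1~0, 1~1
5 of the induced correspondences are critical overlaps of r1 and r2.
overlap: 0~0, 1~1
overlap: 0~1
overlap: 0~1, 1~0
overlap: 1~0
overlap: 1~1
count: 5


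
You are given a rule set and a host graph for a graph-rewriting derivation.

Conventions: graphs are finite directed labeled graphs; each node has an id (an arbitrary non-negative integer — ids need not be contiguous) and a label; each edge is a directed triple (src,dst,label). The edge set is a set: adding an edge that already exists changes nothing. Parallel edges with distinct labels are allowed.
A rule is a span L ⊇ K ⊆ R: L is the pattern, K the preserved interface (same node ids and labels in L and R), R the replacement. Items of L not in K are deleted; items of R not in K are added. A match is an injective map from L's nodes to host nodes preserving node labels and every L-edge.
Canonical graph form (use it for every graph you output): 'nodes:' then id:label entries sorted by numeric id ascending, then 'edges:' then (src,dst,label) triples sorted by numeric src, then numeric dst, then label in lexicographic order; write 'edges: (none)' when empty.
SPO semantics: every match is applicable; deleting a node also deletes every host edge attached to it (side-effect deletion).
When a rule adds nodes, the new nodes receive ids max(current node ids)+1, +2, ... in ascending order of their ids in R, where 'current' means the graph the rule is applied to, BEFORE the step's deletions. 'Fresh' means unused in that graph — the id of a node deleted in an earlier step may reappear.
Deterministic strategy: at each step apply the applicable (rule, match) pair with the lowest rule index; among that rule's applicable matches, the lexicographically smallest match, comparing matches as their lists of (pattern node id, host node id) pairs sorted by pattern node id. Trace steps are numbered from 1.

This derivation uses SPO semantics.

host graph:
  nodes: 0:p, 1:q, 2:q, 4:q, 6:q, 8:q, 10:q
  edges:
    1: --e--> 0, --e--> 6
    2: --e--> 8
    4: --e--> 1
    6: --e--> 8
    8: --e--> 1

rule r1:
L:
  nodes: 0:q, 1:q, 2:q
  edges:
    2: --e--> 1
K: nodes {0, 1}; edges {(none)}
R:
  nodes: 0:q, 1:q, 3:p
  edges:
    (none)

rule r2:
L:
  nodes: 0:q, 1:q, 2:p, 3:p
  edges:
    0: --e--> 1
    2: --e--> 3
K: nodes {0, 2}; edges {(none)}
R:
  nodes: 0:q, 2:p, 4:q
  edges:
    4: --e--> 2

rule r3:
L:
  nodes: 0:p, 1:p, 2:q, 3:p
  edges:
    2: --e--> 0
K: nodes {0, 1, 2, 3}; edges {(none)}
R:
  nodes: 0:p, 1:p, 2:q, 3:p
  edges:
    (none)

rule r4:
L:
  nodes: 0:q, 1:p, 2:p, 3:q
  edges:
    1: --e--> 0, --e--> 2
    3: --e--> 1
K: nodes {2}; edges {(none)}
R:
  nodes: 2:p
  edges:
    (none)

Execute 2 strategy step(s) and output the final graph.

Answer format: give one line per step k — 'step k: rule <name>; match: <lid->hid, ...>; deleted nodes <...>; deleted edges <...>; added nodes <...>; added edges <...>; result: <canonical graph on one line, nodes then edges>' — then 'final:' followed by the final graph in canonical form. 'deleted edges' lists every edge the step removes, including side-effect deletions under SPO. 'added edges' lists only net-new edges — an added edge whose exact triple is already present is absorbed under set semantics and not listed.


step 1: rule r1; match: 0->1, 1->8, 2->2; deleted nodes 2; deleted edges (2,8,e); added nodes 11; added edges (none); result: nodes: 0:p, 1:q, 4:q, 6:q, 8:q, 10:q, 11:p edges: (1,0,e); (1,6,e); (4,1,e); (6,8,e); (8,1,e)
step 2: rule r1; match: 0->1, 1->8, 2->6; deleted nodes 6; deleted edges (1,6,e); (6,8,e); added nodes 12; added edges (none); result: nodes: 0:p, 1:q, 4:q, 8:q, 10:q, 11:p, 12:p edges: (1,0,e); (4,1,e); (8,1,e)
final:
nodes: 0:p, 1:q, 4:q, 8:q, 10:q, 11:p, 12:p
edges: (1,0,e); (4,1,e); (8,1,e)
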